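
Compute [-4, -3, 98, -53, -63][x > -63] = keep x where x > -63: -4✓, -3✓, 98✓, -53✓, -63✗
= [-4, -3, 98, -53]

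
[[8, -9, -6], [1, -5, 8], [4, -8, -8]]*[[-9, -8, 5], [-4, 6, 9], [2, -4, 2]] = [[-48, -94, -53], [27, -70, -24], [-20, -48, -68]]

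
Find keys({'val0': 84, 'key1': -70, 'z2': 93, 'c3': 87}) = ['val0', 'key1', 'z2', 'c3']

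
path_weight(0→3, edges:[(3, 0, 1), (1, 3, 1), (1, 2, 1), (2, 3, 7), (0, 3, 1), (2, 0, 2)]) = w(0→3)=1
= 1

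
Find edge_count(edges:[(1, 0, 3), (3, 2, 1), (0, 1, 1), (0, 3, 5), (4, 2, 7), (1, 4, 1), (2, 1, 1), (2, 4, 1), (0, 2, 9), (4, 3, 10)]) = 10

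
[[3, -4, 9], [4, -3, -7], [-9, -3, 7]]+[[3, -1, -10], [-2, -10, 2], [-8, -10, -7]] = [[6, -5, -1], [2, -13, -5], [-17, -13, 0]]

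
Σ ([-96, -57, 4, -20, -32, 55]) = (-96) + (-57) + 4 + (-20) + (-32) + 55
= -146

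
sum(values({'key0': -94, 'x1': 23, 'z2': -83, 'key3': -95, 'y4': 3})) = -246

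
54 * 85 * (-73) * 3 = -1005210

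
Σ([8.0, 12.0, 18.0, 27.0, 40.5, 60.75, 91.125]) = 257.375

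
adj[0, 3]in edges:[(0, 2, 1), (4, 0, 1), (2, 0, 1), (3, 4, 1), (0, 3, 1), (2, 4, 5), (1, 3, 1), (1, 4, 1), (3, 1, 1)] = 1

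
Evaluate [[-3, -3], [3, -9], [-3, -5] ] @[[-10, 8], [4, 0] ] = [[18, -24], [-66, 24], [10, -24]]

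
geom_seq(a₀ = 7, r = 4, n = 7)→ [7, 28, 112, 448, 1792, 7168, 28672]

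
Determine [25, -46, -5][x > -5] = keep x where x > -5: 25✓, -46✗, -5✗
= [25]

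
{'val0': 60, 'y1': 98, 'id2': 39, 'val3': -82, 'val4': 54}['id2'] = 39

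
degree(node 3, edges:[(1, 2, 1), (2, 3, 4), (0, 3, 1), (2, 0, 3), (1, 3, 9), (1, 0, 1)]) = 3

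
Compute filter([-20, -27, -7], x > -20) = [-7]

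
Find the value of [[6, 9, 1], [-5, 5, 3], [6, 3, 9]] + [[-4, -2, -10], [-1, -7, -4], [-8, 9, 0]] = [[2, 7, -9], [-6, -2, -1], [-2, 12, 9]]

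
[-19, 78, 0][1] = 78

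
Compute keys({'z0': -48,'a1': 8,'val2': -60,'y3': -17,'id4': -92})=['z0', 'a1', 'val2', 'y3', 'id4']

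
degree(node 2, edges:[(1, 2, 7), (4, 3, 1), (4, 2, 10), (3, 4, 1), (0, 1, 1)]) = incident: (1,2), (4,2)
= 2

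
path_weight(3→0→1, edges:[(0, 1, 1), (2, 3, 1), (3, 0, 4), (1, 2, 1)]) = 5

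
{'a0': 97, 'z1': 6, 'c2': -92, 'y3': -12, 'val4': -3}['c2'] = -92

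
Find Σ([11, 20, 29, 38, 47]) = 11 + 20 + 29 + 38 + 47
= 145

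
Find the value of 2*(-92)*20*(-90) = 331200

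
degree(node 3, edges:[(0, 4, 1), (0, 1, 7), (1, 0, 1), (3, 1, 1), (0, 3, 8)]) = 2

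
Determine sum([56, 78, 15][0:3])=slice → [56, 78, 15]
56 + 78 + 15
= 149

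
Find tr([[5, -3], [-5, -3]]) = 2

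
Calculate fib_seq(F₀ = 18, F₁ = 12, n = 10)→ F_2 = F_1 + F_0 = 30
F_3 = F_2 + F_1 = 42
F_4 = F_3 + F_2 = 72
...
= [18, 12, 30, 42, 72, 114, 186, 300, 486, 786]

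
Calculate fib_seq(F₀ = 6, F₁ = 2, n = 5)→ [6, 2, 8, 10, 18]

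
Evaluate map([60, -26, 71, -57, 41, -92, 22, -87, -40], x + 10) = [70, -16, 81, -47, 51, -82, 32, -77, -30]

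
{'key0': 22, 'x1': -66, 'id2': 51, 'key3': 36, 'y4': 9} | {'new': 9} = {'key0': 22, 'x1': -66, 'id2': 51, 'key3': 36, 'y4': 9, 'new': 9}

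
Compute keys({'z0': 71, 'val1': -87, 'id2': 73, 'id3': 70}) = ['z0', 'val1', 'id2', 'id3']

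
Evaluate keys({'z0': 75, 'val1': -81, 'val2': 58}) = ['z0', 'val1', 'val2']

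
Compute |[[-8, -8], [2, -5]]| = (-8)*(-5) - (-8)*(2)
= 56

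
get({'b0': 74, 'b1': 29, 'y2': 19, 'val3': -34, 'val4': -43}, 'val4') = -43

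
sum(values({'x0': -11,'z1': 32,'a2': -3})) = (-11) + 32 + (-3)
= 18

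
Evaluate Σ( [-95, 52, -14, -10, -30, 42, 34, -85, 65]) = -41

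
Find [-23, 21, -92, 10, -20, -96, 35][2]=-92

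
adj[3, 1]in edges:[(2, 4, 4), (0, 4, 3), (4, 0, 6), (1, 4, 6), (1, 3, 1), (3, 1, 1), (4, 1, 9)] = 1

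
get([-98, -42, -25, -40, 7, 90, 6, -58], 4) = 7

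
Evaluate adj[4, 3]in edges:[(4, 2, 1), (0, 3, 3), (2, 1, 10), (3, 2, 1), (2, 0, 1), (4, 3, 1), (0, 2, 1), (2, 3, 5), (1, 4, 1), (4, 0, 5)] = 1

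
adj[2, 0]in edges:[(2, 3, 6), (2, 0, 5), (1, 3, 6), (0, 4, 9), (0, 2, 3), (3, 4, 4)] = 5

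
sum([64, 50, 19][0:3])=133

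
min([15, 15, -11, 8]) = -11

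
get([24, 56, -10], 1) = 56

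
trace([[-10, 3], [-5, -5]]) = -15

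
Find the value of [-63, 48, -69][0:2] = [-63, 48]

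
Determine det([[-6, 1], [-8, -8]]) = 56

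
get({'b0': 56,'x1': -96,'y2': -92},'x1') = -96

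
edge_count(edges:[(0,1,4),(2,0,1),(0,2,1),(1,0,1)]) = 4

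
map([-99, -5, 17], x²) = (-99)²=9801, (-5)²=25, (17)²=289
= [9801, 25, 289]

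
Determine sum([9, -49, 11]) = 9 + (-49) + 11
= -29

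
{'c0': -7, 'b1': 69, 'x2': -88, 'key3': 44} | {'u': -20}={'c0': -7, 'b1': 69, 'x2': -88, 'key3': 44, 'u': -20}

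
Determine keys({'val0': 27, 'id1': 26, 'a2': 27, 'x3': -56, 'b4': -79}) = ['val0', 'id1', 'a2', 'x3', 'b4']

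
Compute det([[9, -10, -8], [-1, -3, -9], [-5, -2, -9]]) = -175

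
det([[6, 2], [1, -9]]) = (6)*(-9) - (2)*(1)
= -56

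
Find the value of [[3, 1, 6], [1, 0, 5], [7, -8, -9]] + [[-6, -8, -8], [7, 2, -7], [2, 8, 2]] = [[-3, -7, -2], [8, 2, -2], [9, 0, -7]]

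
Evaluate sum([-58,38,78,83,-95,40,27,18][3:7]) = 55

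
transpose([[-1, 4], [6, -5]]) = [[-1, 6], [4, -5]]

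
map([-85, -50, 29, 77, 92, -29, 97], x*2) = -85*2=-170, -50*2=-100, 29*2=58, 77*2=154, 92*2=184, -29*2=-58, 97*2=194
= [-170, -100, 58, 154, 184, -58, 194]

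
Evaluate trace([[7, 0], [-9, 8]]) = diagonal: 7 + 8
= 15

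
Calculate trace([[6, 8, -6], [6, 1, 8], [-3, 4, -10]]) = -3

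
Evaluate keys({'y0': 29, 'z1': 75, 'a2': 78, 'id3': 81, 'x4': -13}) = ['y0', 'z1', 'a2', 'id3', 'x4']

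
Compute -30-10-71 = -111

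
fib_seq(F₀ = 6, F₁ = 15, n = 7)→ [6, 15, 21, 36, 57, 93, 150]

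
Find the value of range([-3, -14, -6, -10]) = 11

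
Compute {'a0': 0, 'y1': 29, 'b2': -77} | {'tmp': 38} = {'a0': 0, 'y1': 29, 'b2': -77, 'tmp': 38}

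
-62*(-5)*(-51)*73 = -1154130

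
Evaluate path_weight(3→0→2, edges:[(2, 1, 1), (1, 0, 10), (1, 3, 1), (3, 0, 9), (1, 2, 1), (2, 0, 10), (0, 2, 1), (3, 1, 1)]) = 10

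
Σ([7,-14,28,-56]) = 7 + -14 + 28 + -56
= -35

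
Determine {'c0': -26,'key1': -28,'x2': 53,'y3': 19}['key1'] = -28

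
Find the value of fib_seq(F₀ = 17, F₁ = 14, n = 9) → [17, 14, 31, 45, 76, 121, 197, 318, 515]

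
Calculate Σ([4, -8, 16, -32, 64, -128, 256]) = 4 + -8 + 16 + -32 + 64 + -128 + 256
= 172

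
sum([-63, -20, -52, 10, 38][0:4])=-125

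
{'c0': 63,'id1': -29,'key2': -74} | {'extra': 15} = {'c0': 63, 'id1': -29, 'key2': -74, 'extra': 15}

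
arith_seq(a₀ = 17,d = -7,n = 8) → [17, 10, 3, -4, -11, -18, -25, -32]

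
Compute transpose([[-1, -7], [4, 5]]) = [[-1, 4], [-7, 5]]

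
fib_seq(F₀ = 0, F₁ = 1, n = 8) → [0, 1, 1, 2, 3, 5, 8, 13]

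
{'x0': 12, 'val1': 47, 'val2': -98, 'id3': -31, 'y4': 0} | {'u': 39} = {'x0': 12, 'val1': 47, 'val2': -98, 'id3': -31, 'y4': 0, 'u': 39}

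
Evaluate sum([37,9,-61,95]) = 80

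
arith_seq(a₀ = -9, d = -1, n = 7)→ a_0 = -9 + 0*-1 = -9
a_1 = -9 + 1*-1 = -10
a_2 = -9 + 2*-1 = -11
...
= [-9, -10, -11, -12, -13, -14, -15]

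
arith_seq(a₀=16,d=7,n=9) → a_0 = 16 + 0*7 = 16
a_1 = 16 + 1*7 = 23
a_2 = 16 + 2*7 = 30
...
= [16, 23, 30, 37, 44, 51, 58, 65, 72]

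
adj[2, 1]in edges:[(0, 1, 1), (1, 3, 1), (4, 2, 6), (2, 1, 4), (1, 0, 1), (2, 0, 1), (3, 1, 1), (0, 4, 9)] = 4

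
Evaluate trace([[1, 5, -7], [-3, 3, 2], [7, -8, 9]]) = diagonal: 1 + 3 + 9
= 13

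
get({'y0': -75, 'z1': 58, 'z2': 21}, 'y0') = -75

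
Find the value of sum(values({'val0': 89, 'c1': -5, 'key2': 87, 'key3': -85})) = 86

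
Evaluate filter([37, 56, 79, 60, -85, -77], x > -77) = keep x where x > -77: 37✓, 56✓, 79✓, 60✓, -85✗, -77✗
= [37, 56, 79, 60]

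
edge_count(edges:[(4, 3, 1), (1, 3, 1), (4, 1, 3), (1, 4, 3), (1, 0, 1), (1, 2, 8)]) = 6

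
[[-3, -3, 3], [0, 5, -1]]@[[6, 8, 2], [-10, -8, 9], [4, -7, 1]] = C[0][0] = (-3)*(6) + (-3)*(-10) + (3)*(4) = 24
C[0][1] = (-3)*(8) + (-3)*(-8) + (3)*(-7) = -21
C[0][2] = (-3)*(2) + (-3)*(9) + (3)*(1) = -30
C[1][0] = (0)*(6) + (5)*(-10) + (-1)*(4) = -54
C[1][1] = (0)*(8) + (5)*(-8) + (-1)*(-7) = -33
C[1][2] = (0)*(2) + (5)*(9) + (-1)*(1) = 44
= [[24, -21, -30], [-54, -33, 44]]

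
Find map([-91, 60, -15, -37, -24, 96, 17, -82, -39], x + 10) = -91+10=-81, 60+10=70, -15+10=-5, -37+10=-27, -24+10=-14, 96+10=106, 17+10=27, -82+10=-72, -39+10=-29
= [-81, 70, -5, -27, -14, 106, 27, -72, -29]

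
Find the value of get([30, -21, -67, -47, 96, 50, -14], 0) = 30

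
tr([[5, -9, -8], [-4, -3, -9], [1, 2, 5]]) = 7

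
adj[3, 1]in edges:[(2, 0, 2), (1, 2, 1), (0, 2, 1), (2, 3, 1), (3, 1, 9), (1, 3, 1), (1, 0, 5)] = 9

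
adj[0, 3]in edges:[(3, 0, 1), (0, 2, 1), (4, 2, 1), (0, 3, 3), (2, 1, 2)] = 3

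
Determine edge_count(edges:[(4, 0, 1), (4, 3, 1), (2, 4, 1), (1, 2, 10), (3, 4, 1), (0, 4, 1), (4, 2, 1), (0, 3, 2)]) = 8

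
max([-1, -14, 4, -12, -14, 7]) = 7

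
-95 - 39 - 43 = -177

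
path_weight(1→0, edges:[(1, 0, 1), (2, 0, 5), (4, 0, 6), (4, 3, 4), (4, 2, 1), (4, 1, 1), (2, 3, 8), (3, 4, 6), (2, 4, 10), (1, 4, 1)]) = w(1→0)=1
= 1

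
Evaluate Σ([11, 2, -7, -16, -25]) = 11 + 2 + (-7) + (-16) + (-25)
= -35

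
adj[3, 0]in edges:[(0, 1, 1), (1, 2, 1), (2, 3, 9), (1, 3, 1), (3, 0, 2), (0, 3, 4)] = 2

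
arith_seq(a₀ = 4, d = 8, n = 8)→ [4, 12, 20, 28, 36, 44, 52, 60]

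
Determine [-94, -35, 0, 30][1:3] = [-35, 0]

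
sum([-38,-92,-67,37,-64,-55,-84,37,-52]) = -378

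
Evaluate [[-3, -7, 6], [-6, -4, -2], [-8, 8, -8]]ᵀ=[[-3, -6, -8], [-7, -4, 8], [6, -2, -8]]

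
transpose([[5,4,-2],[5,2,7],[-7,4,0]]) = [[5, 5, -7], [4, 2, 4], [-2, 7, 0]]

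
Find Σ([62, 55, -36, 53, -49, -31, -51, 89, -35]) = 57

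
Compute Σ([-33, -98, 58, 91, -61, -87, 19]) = -111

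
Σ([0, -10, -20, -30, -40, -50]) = 0 + (-10) + (-20) + (-30) + (-40) + (-50)
= -150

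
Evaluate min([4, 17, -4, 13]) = -4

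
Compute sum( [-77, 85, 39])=(-77) + 85 + 39
= 47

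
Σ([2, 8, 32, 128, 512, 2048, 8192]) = 10922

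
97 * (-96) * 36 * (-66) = 22125312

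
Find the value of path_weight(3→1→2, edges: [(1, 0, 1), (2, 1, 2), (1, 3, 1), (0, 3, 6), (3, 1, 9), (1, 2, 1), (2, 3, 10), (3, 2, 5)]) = w(3→1)=9 + w(1→2)=1
= 10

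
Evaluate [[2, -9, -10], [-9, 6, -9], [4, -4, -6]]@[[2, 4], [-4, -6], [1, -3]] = [[30, 92], [-51, -45], [18, 58]]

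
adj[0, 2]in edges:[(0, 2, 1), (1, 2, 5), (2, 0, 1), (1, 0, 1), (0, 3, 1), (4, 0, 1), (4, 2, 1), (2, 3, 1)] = 1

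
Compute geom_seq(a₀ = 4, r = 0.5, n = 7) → a_0 = 4*0.5^0 = 4.0
a_1 = 4*0.5^1 = 2.0
a_2 = 4*0.5^2 = 1.0
...
= [4.0, 2.0, 1.0, 0.5, 0.25, 0.125, 0.0625]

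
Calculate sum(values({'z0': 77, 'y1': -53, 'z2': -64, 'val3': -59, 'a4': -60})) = 77 + (-53) + (-64) + (-59) + (-60)
= -159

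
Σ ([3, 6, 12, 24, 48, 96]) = 189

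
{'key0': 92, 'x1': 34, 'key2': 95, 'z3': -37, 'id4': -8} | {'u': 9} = {'key0': 92, 'x1': 34, 'key2': 95, 'z3': -37, 'id4': -8, 'u': 9}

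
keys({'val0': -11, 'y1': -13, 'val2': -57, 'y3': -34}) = ['val0', 'y1', 'val2', 'y3']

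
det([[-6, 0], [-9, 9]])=(-6)*(9) - (0)*(-9)
= -54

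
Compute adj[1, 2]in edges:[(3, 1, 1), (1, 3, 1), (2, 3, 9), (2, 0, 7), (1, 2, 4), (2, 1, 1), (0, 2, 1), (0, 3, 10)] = 4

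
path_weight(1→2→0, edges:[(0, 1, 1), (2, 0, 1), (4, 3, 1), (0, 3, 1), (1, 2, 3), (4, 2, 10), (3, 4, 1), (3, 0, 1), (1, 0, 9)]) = w(1→2)=3 + w(2→0)=1
= 4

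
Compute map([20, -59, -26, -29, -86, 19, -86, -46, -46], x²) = (20)²=400, (-59)²=3481, (-26)²=676, (-29)²=841, (-86)²=7396, (19)²=361, (-86)²=7396, (-46)²=2116, (-46)²=2116
= [400, 3481, 676, 841, 7396, 361, 7396, 2116, 2116]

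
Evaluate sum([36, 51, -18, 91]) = 160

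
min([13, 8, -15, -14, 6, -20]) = -20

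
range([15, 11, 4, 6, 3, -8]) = 23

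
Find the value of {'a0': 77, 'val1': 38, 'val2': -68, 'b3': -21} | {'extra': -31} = {'a0': 77, 'val1': 38, 'val2': -68, 'b3': -21, 'extra': -31}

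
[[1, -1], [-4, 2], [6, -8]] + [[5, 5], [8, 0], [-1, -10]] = [[6, 4], [4, 2], [5, -18]]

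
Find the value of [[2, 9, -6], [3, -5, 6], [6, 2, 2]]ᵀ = [[2, 3, 6], [9, -5, 2], [-6, 6, 2]]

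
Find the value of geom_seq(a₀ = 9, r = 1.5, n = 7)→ [9.0, 13.5, 20.25, 30.375, 45.5625, 68.34375, 102.515625]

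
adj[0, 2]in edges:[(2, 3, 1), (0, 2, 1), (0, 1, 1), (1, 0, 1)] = 1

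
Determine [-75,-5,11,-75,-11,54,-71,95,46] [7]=95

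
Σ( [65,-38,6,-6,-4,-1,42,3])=67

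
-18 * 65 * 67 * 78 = -6114420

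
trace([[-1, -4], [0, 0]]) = -1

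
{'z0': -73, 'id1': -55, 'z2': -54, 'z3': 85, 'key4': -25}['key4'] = -25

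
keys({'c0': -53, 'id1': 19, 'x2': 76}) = ['c0', 'id1', 'x2']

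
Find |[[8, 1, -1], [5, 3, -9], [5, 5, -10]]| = 115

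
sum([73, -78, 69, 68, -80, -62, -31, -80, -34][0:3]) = slice → [73, -78, 69]
73 + (-78) + 69
= 64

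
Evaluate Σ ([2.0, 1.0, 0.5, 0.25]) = 3.75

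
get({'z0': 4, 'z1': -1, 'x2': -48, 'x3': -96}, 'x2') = -48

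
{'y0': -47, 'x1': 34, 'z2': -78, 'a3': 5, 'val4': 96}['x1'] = 34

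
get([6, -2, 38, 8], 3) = 8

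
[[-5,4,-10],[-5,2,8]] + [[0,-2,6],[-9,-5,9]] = [[-5, 2, -4], [-14, -3, 17]]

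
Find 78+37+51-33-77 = 56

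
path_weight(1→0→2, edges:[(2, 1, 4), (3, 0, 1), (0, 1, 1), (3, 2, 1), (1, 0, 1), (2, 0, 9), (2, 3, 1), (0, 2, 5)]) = w(1→0)=1 + w(0→2)=5
= 6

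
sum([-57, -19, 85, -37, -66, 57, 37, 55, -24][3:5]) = -103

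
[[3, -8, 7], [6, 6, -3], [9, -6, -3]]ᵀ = [[3, 6, 9], [-8, 6, -6], [7, -3, -3]]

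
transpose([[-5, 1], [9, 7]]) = [[-5, 9], [1, 7]]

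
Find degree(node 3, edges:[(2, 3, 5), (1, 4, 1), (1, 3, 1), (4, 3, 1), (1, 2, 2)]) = incident: (2,3), (1,3), (4,3)
= 3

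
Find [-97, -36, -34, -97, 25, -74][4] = 25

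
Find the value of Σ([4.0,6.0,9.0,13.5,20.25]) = 52.75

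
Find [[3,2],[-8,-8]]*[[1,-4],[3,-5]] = C[0][0] = (3)*(1) + (2)*(3) = 9
C[0][1] = (3)*(-4) + (2)*(-5) = -22
C[1][0] = (-8)*(1) + (-8)*(3) = -32
C[1][1] = (-8)*(-4) + (-8)*(-5) = 72
= [[9, -22], [-32, 72]]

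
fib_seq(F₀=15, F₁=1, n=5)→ [15, 1, 16, 17, 33]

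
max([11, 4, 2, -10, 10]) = 11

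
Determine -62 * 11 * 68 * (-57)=2643432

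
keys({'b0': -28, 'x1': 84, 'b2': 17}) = ['b0', 'x1', 'b2']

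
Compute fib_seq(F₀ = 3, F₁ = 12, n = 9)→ [3, 12, 15, 27, 42, 69, 111, 180, 291]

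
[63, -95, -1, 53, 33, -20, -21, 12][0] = 63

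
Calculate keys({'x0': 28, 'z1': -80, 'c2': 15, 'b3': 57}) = ['x0', 'z1', 'c2', 'b3']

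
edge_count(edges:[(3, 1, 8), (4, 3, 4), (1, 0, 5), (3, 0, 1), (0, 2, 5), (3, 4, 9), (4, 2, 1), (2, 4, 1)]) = 8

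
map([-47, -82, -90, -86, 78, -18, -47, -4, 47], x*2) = -47*2=-94, -82*2=-164, -90*2=-180, -86*2=-172, 78*2=156, -18*2=-36, -47*2=-94, -4*2=-8, 47*2=94
= [-94, -164, -180, -172, 156, -36, -94, -8, 94]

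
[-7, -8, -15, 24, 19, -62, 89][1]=-8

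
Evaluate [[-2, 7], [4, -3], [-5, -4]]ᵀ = [[-2, 4, -5], [7, -3, -4]]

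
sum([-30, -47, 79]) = 2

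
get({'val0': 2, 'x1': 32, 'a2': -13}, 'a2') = -13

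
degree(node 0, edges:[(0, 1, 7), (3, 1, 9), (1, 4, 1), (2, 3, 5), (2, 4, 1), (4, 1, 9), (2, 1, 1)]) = incident: (0,1)
= 1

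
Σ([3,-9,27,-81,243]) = 3 + -9 + 27 + -81 + 243
= 183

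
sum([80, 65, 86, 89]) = 320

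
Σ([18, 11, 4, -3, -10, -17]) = 3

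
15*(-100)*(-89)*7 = 934500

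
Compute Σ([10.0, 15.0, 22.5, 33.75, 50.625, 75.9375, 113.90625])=321.71875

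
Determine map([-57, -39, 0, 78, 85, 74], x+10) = -57+10=-47, -39+10=-29, 0+10=10, 78+10=88, 85+10=95, 74+10=84
= [-47, -29, 10, 88, 95, 84]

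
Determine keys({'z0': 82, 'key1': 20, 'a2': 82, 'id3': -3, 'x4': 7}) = ['z0', 'key1', 'a2', 'id3', 'x4']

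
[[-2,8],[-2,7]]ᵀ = [[-2, -2], [8, 7]]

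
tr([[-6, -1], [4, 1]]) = -5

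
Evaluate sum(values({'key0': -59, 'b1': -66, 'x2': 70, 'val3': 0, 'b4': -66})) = -121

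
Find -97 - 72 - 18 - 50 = -237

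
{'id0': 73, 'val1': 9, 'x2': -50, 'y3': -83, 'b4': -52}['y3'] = -83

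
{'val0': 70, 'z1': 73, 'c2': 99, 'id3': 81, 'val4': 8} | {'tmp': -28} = {'val0': 70, 'z1': 73, 'c2': 99, 'id3': 81, 'val4': 8, 'tmp': -28}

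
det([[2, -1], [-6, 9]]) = (2)*(9) - (-1)*(-6)
= 12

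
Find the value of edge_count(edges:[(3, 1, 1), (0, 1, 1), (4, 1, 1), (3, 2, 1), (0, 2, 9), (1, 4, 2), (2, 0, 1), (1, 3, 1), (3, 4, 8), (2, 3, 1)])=10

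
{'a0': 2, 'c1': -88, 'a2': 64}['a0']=2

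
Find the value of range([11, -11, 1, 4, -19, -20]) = 31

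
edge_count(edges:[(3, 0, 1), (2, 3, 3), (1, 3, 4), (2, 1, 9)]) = 4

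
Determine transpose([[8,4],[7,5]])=[[8, 7], [4, 5]]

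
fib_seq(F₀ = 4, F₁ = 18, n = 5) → F_2 = F_1 + F_0 = 22
F_3 = F_2 + F_1 = 40
F_4 = F_3 + F_2 = 62
= [4, 18, 22, 40, 62]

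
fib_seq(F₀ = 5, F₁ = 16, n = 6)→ [5, 16, 21, 37, 58, 95]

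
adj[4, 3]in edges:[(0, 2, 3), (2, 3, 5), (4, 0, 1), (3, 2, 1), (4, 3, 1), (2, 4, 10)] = 1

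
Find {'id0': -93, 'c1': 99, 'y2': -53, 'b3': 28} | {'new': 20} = {'id0': -93, 'c1': 99, 'y2': -53, 'b3': 28, 'new': 20}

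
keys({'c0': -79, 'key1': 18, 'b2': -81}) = ['c0', 'key1', 'b2']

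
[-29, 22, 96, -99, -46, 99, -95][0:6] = [-29, 22, 96, -99, -46, 99]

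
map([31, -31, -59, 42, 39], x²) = (31)²=961, (-31)²=961, (-59)²=3481, (42)²=1764, (39)²=1521
= [961, 961, 3481, 1764, 1521]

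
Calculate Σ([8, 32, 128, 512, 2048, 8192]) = 8 + 32 + 128 + 512 + 2048 + 8192
= 10920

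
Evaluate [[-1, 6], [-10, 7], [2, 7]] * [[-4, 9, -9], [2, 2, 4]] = [[16, 3, 33], [54, -76, 118], [6, 32, 10]]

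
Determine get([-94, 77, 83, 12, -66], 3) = 12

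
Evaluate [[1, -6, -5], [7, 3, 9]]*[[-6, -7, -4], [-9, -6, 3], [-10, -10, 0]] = C[0][0] = (1)*(-6) + (-6)*(-9) + (-5)*(-10) = 98
C[0][1] = (1)*(-7) + (-6)*(-6) + (-5)*(-10) = 79
C[0][2] = (1)*(-4) + (-6)*(3) + (-5)*(0) = -22
C[1][0] = (7)*(-6) + (3)*(-9) + (9)*(-10) = -159
C[1][1] = (7)*(-7) + (3)*(-6) + (9)*(-10) = -157
C[1][2] = (7)*(-4) + (3)*(3) + (9)*(0) = -19
= [[98, 79, -22], [-159, -157, -19]]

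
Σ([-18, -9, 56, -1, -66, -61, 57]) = (-18) + (-9) + 56 + (-1) + (-66) + (-61) + 57
= -42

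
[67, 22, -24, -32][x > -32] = keep x where x > -32: 67✓, 22✓, -24✓, -32✗
= [67, 22, -24]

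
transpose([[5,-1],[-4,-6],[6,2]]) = [[5, -4, 6], [-1, -6, 2]]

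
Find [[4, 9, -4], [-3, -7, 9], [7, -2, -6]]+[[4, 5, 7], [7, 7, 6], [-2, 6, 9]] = [[8, 14, 3], [4, 0, 15], [5, 4, 3]]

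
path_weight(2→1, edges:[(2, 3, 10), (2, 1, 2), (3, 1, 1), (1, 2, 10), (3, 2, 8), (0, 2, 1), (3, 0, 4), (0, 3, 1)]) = w(2→1)=2
= 2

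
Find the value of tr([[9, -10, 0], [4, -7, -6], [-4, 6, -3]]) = -1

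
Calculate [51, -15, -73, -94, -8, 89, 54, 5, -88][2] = -73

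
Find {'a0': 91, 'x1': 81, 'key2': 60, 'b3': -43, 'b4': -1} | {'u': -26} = {'a0': 91, 'x1': 81, 'key2': 60, 'b3': -43, 'b4': -1, 'u': -26}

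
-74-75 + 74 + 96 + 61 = 82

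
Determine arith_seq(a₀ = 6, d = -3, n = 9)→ [6, 3, 0, -3, -6, -9, -12, -15, -18]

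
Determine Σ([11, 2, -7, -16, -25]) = -35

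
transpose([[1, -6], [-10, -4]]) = [[1, -10], [-6, -4]]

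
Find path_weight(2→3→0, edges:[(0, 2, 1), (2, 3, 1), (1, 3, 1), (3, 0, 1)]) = w(2→3)=1 + w(3→0)=1
= 2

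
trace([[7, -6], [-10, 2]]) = 9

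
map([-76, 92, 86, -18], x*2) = -76*2=-152, 92*2=184, 86*2=172, -18*2=-36
= [-152, 184, 172, -36]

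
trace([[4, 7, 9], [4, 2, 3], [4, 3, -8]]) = diagonal: 4 + 2 + (-8)
= -2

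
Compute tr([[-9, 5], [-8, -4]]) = diagonal: (-9) + (-4)
= -13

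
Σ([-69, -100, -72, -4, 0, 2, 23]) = (-69) + (-100) + (-72) + (-4) + 0 + 2 + 23
= -220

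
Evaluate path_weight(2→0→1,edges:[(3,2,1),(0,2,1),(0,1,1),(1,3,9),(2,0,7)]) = 8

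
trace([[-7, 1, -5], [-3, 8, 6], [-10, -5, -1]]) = diagonal: (-7) + 8 + (-1)
= 0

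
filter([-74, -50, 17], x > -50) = keep x where x > -50: -74✗, -50✗, 17✓
= [17]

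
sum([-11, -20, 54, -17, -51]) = -45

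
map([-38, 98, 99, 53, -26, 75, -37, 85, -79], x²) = [1444, 9604, 9801, 2809, 676, 5625, 1369, 7225, 6241]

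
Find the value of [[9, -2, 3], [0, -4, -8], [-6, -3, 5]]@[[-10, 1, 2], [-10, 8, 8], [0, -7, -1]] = [[-70, -28, -1], [40, 24, -24], [90, -65, -41]]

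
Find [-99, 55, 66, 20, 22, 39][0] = -99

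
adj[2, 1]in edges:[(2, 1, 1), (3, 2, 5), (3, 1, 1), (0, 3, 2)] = 1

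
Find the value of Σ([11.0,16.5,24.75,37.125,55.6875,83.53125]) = 228.59375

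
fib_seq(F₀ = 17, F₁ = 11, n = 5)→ F_2 = F_1 + F_0 = 28
F_3 = F_2 + F_1 = 39
F_4 = F_3 + F_2 = 67
= [17, 11, 28, 39, 67]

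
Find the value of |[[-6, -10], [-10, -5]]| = -70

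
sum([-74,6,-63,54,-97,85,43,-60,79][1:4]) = -3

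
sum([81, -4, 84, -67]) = 94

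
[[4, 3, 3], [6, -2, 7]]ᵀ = [[4, 6], [3, -2], [3, 7]]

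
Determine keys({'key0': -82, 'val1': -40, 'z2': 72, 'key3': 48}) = ['key0', 'val1', 'z2', 'key3']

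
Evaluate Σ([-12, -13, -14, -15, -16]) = (-12) + (-13) + (-14) + (-15) + (-16)
= -70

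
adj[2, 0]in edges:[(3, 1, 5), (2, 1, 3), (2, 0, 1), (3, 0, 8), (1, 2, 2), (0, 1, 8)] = 1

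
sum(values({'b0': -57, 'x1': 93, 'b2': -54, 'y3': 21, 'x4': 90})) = (-57) + 93 + (-54) + 21 + 90
= 93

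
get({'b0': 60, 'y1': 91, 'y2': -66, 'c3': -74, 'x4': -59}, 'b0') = 60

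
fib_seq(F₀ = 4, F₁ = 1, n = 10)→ F_2 = F_1 + F_0 = 5
F_3 = F_2 + F_1 = 6
F_4 = F_3 + F_2 = 11
...
= [4, 1, 5, 6, 11, 17, 28, 45, 73, 118]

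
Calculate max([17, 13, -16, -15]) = 17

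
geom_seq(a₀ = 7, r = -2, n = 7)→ [7, -14, 28, -56, 112, -224, 448]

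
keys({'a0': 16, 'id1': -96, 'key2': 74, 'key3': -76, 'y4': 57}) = ['a0', 'id1', 'key2', 'key3', 'y4']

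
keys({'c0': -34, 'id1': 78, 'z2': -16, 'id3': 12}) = ['c0', 'id1', 'z2', 'id3']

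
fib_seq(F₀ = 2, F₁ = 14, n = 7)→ F_2 = F_1 + F_0 = 16
F_3 = F_2 + F_1 = 30
F_4 = F_3 + F_2 = 46
...
= [2, 14, 16, 30, 46, 76, 122]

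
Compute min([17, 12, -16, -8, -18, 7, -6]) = -18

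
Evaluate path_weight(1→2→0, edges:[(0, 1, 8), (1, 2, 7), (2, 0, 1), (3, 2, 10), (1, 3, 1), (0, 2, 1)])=8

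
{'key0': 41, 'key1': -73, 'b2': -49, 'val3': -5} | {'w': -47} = {'key0': 41, 'key1': -73, 'b2': -49, 'val3': -5, 'w': -47}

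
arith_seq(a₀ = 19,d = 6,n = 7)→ [19, 25, 31, 37, 43, 49, 55]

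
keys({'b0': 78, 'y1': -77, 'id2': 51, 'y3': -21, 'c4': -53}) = ['b0', 'y1', 'id2', 'y3', 'c4']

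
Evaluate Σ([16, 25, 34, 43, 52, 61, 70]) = 301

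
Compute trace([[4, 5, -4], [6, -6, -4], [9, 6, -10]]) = diagonal: 4 + (-6) + (-10)
= -12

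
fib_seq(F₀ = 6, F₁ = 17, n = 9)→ F_2 = F_1 + F_0 = 23
F_3 = F_2 + F_1 = 40
F_4 = F_3 + F_2 = 63
...
= [6, 17, 23, 40, 63, 103, 166, 269, 435]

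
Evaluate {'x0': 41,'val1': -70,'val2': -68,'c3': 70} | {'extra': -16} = {'x0': 41, 'val1': -70, 'val2': -68, 'c3': 70, 'extra': -16}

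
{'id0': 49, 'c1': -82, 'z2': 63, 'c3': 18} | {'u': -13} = {'id0': 49, 'c1': -82, 'z2': 63, 'c3': 18, 'u': -13}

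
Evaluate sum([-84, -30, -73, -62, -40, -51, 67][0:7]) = slice → [-84, -30, -73, -62, -40, -51, 67]
(-84) + (-30) + (-73) + (-62) + (-40) + (-51) + 67
= -273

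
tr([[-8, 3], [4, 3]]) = -5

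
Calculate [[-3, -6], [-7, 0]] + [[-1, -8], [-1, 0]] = [[-4, -14], [-8, 0]]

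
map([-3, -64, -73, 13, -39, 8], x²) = [9, 4096, 5329, 169, 1521, 64]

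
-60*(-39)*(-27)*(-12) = 758160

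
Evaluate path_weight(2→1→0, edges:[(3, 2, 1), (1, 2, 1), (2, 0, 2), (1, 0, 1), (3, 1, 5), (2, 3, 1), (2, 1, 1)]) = w(2→1)=1 + w(1→0)=1
= 2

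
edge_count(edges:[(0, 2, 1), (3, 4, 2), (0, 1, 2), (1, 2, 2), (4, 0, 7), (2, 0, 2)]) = 6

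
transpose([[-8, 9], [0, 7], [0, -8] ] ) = [[-8, 0, 0], [9, 7, -8]]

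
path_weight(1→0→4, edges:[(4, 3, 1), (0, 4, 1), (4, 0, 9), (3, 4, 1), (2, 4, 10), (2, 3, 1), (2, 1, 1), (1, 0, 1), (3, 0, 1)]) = 2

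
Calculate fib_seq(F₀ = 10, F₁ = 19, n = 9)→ F_2 = F_1 + F_0 = 29
F_3 = F_2 + F_1 = 48
F_4 = F_3 + F_2 = 77
...
= [10, 19, 29, 48, 77, 125, 202, 327, 529]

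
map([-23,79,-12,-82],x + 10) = -23+10=-13, 79+10=89, -12+10=-2, -82+10=-72
= [-13, 89, -2, -72]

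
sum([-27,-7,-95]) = (-27) + (-7) + (-95)
= -129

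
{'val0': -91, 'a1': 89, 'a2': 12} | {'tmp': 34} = {'val0': -91, 'a1': 89, 'a2': 12, 'tmp': 34}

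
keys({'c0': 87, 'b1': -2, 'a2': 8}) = ['c0', 'b1', 'a2']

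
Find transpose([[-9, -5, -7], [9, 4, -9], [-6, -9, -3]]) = [[-9, 9, -6], [-5, 4, -9], [-7, -9, -3]]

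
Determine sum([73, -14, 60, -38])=73 + (-14) + 60 + (-38)
= 81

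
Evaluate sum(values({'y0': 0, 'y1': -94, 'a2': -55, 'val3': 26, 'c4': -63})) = -186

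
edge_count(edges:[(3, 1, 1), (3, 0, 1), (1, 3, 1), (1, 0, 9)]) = 4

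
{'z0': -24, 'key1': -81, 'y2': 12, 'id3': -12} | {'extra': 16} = {'z0': -24, 'key1': -81, 'y2': 12, 'id3': -12, 'extra': 16}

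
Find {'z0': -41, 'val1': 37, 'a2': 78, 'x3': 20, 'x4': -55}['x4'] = -55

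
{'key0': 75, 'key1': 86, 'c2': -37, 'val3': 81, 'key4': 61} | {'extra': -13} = {'key0': 75, 'key1': 86, 'c2': -37, 'val3': 81, 'key4': 61, 'extra': -13}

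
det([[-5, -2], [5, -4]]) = (-5)*(-4) - (-2)*(5)
= 30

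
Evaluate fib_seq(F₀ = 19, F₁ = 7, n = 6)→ [19, 7, 26, 33, 59, 92]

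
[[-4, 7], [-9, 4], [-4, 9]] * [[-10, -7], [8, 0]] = C[0][0] = (-4)*(-10) + (7)*(8) = 96
C[0][1] = (-4)*(-7) + (7)*(0) = 28
C[1][0] = (-9)*(-10) + (4)*(8) = 122
C[1][1] = (-9)*(-7) + (4)*(0) = 63
C[2][0] = (-4)*(-10) + (9)*(8) = 112
C[2][1] = (-4)*(-7) + (9)*(0) = 28
= [[96, 28], [122, 63], [112, 28]]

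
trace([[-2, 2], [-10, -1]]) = diagonal: (-2) + (-1)
= -3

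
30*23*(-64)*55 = -2428800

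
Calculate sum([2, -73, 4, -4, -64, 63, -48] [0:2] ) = slice → [2, -73]
2 + (-73)
= -71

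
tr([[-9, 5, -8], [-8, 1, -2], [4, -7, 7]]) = diagonal: (-9) + 1 + 7
= -1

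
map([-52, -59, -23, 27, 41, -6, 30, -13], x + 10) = -52+10=-42, -59+10=-49, -23+10=-13, 27+10=37, 41+10=51, -6+10=4, 30+10=40, -13+10=-3
= [-42, -49, -13, 37, 51, 4, 40, -3]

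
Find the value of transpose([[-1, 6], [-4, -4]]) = [[-1, -4], [6, -4]]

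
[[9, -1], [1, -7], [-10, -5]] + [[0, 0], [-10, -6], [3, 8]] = [[9, -1], [-9, -13], [-7, 3]]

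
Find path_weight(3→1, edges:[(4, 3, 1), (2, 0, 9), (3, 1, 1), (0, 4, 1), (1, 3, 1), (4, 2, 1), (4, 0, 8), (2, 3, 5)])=1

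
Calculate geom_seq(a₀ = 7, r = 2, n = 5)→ a_0 = 7*2^0 = 7
a_1 = 7*2^1 = 14
a_2 = 7*2^2 = 28
...
= [7, 14, 28, 56, 112]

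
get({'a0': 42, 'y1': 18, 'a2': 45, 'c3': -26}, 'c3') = -26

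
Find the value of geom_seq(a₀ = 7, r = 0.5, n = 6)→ [7.0, 3.5, 1.75, 0.875, 0.4375, 0.21875]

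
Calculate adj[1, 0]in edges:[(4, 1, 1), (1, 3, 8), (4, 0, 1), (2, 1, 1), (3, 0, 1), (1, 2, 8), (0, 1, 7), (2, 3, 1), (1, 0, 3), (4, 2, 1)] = 3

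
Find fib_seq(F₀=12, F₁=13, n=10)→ [12, 13, 25, 38, 63, 101, 164, 265, 429, 694]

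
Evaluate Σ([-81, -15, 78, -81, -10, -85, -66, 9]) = -251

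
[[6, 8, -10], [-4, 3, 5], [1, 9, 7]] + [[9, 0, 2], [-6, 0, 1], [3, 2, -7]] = [[15, 8, -8], [-10, 3, 6], [4, 11, 0]]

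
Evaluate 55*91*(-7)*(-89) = 3118115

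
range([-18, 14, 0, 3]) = 32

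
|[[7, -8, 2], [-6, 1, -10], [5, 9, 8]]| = 584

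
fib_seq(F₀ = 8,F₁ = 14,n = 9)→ [8, 14, 22, 36, 58, 94, 152, 246, 398]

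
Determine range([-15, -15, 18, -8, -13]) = 33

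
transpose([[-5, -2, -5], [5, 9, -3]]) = [[-5, 5], [-2, 9], [-5, -3]]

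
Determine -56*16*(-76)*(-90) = -6128640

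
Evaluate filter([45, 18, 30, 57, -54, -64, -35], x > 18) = [45, 30, 57]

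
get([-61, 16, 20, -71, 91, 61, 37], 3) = -71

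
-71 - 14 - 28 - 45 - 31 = -189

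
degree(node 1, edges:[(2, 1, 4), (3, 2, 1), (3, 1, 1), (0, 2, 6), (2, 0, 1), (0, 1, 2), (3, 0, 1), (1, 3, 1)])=4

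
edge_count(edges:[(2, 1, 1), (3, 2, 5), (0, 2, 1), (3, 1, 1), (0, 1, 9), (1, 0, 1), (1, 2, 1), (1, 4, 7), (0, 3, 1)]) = 9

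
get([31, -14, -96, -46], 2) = -96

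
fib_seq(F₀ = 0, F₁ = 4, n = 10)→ F_2 = F_1 + F_0 = 4
F_3 = F_2 + F_1 = 8
F_4 = F_3 + F_2 = 12
...
= [0, 4, 4, 8, 12, 20, 32, 52, 84, 136]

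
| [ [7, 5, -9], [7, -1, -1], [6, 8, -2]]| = (1)*(7)*det([[-1, -1], [8, -2]]) + (-1)*(5)*det([[7, -1], [6, -2]]) + (1)*(-9)*det([[7, -1], [6, 8]])
= 70 + 40 + -558
= -448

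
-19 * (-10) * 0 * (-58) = 0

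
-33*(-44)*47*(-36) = -2456784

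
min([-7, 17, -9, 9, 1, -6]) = -9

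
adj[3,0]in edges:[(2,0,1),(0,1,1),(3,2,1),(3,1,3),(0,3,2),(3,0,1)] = 1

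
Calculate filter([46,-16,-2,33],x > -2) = keep x where x > -2: 46✓, -16✗, -2✗, 33✓
= [46, 33]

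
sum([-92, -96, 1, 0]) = -187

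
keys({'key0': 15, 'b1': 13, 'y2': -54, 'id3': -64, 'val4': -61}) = ['key0', 'b1', 'y2', 'id3', 'val4']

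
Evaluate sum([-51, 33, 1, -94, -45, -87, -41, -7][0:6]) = -243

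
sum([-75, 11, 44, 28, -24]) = (-75) + 11 + 44 + 28 + (-24)
= -16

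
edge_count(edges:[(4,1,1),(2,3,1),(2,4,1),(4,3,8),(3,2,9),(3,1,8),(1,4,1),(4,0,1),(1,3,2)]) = 9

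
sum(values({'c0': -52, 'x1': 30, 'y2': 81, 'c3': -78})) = (-52) + 30 + 81 + (-78)
= -19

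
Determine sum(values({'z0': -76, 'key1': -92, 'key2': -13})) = (-76) + (-92) + (-13)
= -181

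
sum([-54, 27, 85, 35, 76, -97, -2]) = 70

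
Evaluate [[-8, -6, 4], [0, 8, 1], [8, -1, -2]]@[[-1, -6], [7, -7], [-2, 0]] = [[-42, 90], [54, -56], [-11, -41]]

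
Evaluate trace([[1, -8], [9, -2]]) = diagonal: 1 + (-2)
= -1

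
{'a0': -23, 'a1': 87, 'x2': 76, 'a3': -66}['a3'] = -66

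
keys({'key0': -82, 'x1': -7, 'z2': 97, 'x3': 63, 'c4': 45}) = ['key0', 'x1', 'z2', 'x3', 'c4']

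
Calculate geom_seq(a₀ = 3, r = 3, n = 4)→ [3, 9, 27, 81]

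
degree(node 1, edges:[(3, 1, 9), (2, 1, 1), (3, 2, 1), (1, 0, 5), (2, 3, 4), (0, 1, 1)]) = 4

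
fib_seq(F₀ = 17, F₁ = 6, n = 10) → F_2 = F_1 + F_0 = 23
F_3 = F_2 + F_1 = 29
F_4 = F_3 + F_2 = 52
...
= [17, 6, 23, 29, 52, 81, 133, 214, 347, 561]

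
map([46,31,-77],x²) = [2116, 961, 5929]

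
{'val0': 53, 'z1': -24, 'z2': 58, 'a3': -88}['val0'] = 53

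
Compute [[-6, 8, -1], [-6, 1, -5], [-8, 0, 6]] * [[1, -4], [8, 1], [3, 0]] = [[55, 32], [-13, 25], [10, 32]]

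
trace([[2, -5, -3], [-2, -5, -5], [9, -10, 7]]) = diagonal: 2 + (-5) + 7
= 4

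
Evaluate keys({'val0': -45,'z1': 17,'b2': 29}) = ['val0', 'z1', 'b2']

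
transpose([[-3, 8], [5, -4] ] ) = [[-3, 5], [8, -4]]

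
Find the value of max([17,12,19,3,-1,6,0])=19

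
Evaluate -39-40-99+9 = -169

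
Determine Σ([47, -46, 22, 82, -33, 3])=47 + (-46) + 22 + 82 + (-33) + 3
= 75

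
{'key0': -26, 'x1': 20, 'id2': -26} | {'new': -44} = {'key0': -26, 'x1': 20, 'id2': -26, 'new': -44}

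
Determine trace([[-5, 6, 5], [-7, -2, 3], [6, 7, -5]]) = -12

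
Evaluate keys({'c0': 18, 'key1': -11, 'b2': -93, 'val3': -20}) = ['c0', 'key1', 'b2', 'val3']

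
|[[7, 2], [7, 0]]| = -14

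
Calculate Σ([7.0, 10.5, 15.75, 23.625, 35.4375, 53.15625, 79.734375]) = 225.203125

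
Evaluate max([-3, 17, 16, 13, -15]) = 17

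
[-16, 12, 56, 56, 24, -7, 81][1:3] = [12, 56]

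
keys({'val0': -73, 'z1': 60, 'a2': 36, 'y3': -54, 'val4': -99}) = ['val0', 'z1', 'a2', 'y3', 'val4']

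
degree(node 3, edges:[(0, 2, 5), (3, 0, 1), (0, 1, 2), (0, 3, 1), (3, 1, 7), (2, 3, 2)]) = incident: (3,0), (0,3), (3,1), (2,3)
= 4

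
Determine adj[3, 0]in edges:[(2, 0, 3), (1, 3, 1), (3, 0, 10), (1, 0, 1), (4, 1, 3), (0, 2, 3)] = 10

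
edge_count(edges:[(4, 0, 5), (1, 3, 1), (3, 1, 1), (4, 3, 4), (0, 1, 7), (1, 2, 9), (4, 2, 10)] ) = 7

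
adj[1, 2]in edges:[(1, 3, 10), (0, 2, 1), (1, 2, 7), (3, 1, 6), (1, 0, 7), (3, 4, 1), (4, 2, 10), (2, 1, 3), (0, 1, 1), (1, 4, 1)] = 7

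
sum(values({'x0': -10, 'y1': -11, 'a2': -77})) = (-10) + (-11) + (-77)
= -98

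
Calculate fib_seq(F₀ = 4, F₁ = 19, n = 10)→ F_2 = F_1 + F_0 = 23
F_3 = F_2 + F_1 = 42
F_4 = F_3 + F_2 = 65
...
= [4, 19, 23, 42, 65, 107, 172, 279, 451, 730]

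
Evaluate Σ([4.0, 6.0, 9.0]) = 19.0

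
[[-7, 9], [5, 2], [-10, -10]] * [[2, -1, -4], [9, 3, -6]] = C[0][0] = (-7)*(2) + (9)*(9) = 67
C[0][1] = (-7)*(-1) + (9)*(3) = 34
C[0][2] = (-7)*(-4) + (9)*(-6) = -26
C[1][0] = (5)*(2) + (2)*(9) = 28
C[1][1] = (5)*(-1) + (2)*(3) = 1
C[1][2] = (5)*(-4) + (2)*(-6) = -32
... (3 more cells)
= [[67, 34, -26], [28, 1, -32], [-110, -20, 100]]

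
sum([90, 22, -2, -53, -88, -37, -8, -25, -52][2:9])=slice → [-2, -53, -88, -37, -8, -25, -52]
(-2) + (-53) + (-88) + (-37) + (-8) + (-25) + (-52)
= -265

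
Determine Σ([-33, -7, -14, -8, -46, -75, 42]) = -141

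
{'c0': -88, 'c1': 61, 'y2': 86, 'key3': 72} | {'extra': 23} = {'c0': -88, 'c1': 61, 'y2': 86, 'key3': 72, 'extra': 23}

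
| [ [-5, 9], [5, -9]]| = (-5)*(-9) - (9)*(5)
= 0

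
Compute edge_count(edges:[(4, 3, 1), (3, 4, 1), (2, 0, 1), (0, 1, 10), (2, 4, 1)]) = 5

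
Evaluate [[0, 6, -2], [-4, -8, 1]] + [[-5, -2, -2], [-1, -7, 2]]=[[-5, 4, -4], [-5, -15, 3]]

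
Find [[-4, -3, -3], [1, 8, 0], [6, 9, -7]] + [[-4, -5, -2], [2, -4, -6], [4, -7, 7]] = [[-8, -8, -5], [3, 4, -6], [10, 2, 0]]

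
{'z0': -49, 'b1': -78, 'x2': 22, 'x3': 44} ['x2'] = 22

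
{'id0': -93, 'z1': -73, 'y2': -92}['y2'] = -92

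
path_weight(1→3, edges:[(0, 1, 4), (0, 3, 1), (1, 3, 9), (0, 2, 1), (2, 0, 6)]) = w(1→3)=9
= 9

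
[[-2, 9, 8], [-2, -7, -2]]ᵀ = [[-2, -2], [9, -7], [8, -2]]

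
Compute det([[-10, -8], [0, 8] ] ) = -80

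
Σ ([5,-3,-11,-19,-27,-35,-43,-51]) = -184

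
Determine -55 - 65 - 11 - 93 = -224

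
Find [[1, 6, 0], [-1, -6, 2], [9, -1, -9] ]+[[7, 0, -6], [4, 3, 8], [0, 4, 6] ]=[[8, 6, -6], [3, -3, 10], [9, 3, -3]]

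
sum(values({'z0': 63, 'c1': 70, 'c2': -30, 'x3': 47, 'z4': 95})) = 245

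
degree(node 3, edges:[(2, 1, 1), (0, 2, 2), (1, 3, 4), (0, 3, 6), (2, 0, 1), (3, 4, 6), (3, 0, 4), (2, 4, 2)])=4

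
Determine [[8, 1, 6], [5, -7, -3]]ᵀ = [[8, 5], [1, -7], [6, -3]]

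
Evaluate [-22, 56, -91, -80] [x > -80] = [-22, 56]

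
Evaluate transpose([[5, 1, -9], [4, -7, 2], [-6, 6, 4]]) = [[5, 4, -6], [1, -7, 6], [-9, 2, 4]]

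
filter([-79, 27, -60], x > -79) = keep x where x > -79: -79✗, 27✓, -60✓
= [27, -60]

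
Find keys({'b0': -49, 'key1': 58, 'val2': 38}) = ['b0', 'key1', 'val2']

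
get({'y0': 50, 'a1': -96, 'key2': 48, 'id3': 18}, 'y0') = 50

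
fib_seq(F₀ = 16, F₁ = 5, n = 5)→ [16, 5, 21, 26, 47]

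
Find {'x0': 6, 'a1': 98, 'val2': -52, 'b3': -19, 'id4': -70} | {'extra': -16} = {'x0': 6, 'a1': 98, 'val2': -52, 'b3': -19, 'id4': -70, 'extra': -16}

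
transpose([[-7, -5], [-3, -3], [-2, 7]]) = [[-7, -3, -2], [-5, -3, 7]]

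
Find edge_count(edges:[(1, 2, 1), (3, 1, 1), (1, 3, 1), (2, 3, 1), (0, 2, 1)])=5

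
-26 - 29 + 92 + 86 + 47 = 170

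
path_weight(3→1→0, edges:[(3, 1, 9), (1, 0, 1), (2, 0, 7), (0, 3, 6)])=w(3→1)=9 + w(1→0)=1
= 10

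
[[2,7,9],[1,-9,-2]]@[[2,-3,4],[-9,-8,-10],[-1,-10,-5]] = [[-68, -152, -107], [85, 89, 104]]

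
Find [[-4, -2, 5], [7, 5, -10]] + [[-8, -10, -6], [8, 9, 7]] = [[-12, -12, -1], [15, 14, -3]]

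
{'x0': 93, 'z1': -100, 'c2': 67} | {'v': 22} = {'x0': 93, 'z1': -100, 'c2': 67, 'v': 22}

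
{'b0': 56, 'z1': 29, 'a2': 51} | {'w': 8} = {'b0': 56, 'z1': 29, 'a2': 51, 'w': 8}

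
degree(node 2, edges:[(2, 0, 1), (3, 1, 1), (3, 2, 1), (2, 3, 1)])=3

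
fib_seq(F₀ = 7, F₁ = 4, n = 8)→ F_2 = F_1 + F_0 = 11
F_3 = F_2 + F_1 = 15
F_4 = F_3 + F_2 = 26
...
= [7, 4, 11, 15, 26, 41, 67, 108]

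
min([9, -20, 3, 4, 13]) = -20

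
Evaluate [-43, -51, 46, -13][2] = 46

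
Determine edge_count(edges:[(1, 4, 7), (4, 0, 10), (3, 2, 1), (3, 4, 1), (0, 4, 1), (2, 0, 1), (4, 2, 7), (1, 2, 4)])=8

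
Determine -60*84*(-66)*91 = 30270240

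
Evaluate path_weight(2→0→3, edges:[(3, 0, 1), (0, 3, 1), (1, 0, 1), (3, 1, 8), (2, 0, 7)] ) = 8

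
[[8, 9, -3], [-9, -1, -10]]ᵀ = [[8, -9], [9, -1], [-3, -10]]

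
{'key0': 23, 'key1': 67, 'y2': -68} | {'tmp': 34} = {'key0': 23, 'key1': 67, 'y2': -68, 'tmp': 34}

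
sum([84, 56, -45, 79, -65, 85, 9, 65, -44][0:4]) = 174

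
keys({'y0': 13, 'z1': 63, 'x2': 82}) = ['y0', 'z1', 'x2']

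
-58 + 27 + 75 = 44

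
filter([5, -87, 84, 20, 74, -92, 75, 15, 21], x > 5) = keep x where x > 5: 5✗, -87✗, 84✓, 20✓, 74✓, -92✗, 75✓, 15✓, 21✓
= [84, 20, 74, 75, 15, 21]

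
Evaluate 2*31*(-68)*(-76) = 320416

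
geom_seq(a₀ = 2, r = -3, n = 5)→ [2, -6, 18, -54, 162]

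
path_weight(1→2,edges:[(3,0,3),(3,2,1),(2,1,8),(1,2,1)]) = w(1→2)=1
= 1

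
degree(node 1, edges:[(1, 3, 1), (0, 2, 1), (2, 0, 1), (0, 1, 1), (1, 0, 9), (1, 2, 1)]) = incident: (1,3), (0,1), (1,0), (1,2)
= 4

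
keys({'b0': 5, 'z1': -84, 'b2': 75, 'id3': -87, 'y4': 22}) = ['b0', 'z1', 'b2', 'id3', 'y4']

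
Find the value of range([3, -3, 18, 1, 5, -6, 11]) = 24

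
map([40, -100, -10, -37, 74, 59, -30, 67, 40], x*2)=[80, -200, -20, -74, 148, 118, -60, 134, 80]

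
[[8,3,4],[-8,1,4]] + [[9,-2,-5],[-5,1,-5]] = [[17, 1, -1], [-13, 2, -1]]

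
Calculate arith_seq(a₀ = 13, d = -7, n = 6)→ [13, 6, -1, -8, -15, -22]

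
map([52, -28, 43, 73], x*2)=[104, -56, 86, 146]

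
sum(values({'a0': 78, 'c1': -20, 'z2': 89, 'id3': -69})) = 78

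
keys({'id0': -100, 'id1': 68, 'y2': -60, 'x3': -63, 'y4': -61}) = ['id0', 'id1', 'y2', 'x3', 'y4']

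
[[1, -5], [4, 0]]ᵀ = [[1, 4], [-5, 0]]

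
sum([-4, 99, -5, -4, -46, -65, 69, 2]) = (-4) + 99 + (-5) + (-4) + (-46) + (-65) + 69 + 2
= 46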